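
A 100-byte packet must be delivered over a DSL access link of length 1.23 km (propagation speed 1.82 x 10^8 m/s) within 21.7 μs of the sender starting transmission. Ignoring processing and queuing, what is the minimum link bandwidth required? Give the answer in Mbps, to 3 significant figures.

L = 800 bits.
Propagation delay = 1230 / 182000000 = 6.75824 μs.
Transmission budget = 21.7 − 6.75824 = 14.9418 μs.
R ≥ L / t_tx = 800 bits / 1.49418e-05 s = 53.5 Mbps.

53.5 Mbps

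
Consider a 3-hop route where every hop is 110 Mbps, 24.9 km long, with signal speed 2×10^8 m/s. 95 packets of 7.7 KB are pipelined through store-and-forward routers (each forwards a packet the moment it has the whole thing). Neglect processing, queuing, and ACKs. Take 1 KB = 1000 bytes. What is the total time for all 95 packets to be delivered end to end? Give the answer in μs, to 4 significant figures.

54690 μs

Per-hop transmission t_tx = L/R = 61600/110000000 = 560 μs.
Per-hop propagation t_prop = 24900/200000000 = 124.5 μs.
Pipeline fill: first packet needs 3·t_tx to clear all hops; remaining 94 packets each add one t_tx.
Total = (3+95-1)·t_tx + 3·t_prop = 97·560 + 3·124.5 = 54690 μs.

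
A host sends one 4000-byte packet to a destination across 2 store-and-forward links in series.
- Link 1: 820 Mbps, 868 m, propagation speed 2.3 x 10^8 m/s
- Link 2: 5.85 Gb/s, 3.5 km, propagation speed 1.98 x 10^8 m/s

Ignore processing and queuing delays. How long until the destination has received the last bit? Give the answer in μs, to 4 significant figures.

L = 4000 × 8 = 32000 bits.
Transmission delays (L/R per hop): 39.0244, 5.47009 μs; sum = 44.4945 μs.
Propagation delays (d/s per hop): 3.77391, 17.6768 μs; sum = 21.4507 μs.
End-to-end = 65.95 μs.

65.95 μs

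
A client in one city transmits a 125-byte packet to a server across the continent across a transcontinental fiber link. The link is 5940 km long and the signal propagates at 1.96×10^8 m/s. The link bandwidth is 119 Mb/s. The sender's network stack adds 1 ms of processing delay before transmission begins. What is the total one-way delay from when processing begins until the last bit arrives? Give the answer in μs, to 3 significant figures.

L = 125 × 8 = 1000 bits.
Transmission delay = L/R = 1000 / 119000000 = 8.40336 μs.
Propagation delay = d/s = 5940000 m / 196000000 m/s = 30306.1 μs.
Plus processing delay 1 ms = 1000 μs.
Total = 31300 μs.

31300 μs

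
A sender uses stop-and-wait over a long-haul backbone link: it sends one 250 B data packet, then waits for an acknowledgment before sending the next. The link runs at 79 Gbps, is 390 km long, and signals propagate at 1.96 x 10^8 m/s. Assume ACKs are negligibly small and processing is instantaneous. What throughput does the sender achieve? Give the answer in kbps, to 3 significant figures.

503 kbps

t_tx = L/R = 2000/79000000000 = 2.53165e-08 s.
t_prop = 390000/196000000 = 0.0019898 s; RTT = 0.00397959 s.
Cycle = t_tx + RTT = 0.00397962 s.
Throughput = L / cycle = 2000 / 0.00397962 = 503 kbps.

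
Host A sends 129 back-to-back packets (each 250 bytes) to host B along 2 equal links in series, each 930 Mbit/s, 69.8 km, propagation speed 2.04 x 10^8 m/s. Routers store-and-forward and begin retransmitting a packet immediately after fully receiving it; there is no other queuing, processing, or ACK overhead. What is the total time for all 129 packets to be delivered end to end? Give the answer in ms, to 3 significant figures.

0.964 ms

Per-hop transmission t_tx = L/R = 2000/930000000 = 0.00215054 ms.
Per-hop propagation t_prop = 69800/204000000 = 0.342157 ms.
Pipeline fill: first packet needs 2·t_tx to clear all hops; remaining 128 packets each add one t_tx.
Total = (2+129-1)·t_tx + 2·t_prop = 130·0.00215054 + 2·0.342157 = 0.964 ms.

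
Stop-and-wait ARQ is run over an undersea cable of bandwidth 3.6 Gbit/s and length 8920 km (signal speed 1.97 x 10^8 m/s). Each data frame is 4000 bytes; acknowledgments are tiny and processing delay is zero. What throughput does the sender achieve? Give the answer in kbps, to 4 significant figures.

353.3 kbps

t_tx = L/R = 32000/3600000000 = 8.88889e-06 s.
t_prop = 8920000/197000000 = 0.0452792 s; RTT = 0.0905584 s.
Cycle = t_tx + RTT = 0.0905673 s.
Throughput = L / cycle = 32000 / 0.0905673 = 353.3 kbps.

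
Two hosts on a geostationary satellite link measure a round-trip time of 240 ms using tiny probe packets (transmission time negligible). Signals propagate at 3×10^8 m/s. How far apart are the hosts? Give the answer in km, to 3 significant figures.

One-way propagation = RTT/2 = 120 ms.
d = s × t = 300000000 × 0.12 = 36000 km.

36000 km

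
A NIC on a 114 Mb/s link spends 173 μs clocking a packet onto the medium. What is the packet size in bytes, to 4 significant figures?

2465 bytes

L = R × t_tx = 114000000 b/s × 0.000173 s = 19722 bits.
In bytes: 19722 / 8 = 2465 bytes.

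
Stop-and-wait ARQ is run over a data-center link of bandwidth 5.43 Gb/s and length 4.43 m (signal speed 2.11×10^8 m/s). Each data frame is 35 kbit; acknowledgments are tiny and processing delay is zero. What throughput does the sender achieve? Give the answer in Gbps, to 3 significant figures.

t_tx = L/R = 35000/5430000000 = 6.44567e-06 s.
t_prop = 4.43/211000000 = 2.09953e-08 s; RTT = 4.19905e-08 s.
Cycle = t_tx + RTT = 6.48766e-06 s.
Throughput = L / cycle = 35000 / 6.48766e-06 = 5.39 Gbps.

5.39 Gbps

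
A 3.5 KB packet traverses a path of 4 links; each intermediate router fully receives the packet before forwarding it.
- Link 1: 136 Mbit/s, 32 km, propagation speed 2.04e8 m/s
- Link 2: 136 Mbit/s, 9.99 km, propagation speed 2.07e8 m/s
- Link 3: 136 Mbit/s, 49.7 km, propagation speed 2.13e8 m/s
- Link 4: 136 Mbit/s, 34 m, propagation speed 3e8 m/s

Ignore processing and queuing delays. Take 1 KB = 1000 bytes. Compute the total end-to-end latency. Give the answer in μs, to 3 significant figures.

L = 28000 bits.
Transmission delay per hop = L/R = 28000/136000000 = 205.882 μs; 4 hops → 823.529 μs.
Propagation delays (d/s per hop): 156.863, 48.2609, 233.333, 0.113333 μs; sum = 438.57 μs.
End-to-end = 1260 μs.

1260 μs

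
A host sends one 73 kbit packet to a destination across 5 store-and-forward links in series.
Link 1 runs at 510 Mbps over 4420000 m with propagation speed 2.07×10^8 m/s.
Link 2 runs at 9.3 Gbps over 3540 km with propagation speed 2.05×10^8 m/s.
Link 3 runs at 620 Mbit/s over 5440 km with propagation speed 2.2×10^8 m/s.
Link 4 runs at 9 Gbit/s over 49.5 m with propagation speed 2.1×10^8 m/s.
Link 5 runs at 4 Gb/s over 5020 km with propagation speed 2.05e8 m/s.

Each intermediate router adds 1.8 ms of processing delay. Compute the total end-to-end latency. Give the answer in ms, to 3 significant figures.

95.3 ms

L = 73000 bits.
Transmission delays (L/R per hop): 0.143137, 0.00784946, 0.117742, 0.00811111, 0.01825 ms; sum = 0.29509 ms.
Propagation delays (d/s per hop): 21.3527, 17.2683, 24.7273, 0.000235714, 24.4878 ms; sum = 87.8363 ms.
Processing at 4 router(s): 4 × 1.8 ms = 7.2 ms.
End-to-end = 95.3 ms.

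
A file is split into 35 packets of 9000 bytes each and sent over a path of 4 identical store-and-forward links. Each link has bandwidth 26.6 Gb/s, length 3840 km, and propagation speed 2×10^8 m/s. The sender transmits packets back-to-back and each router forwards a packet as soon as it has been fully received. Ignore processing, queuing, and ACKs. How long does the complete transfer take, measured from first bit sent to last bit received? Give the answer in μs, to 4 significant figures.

Per-hop transmission t_tx = L/R = 72000/26600000000 = 2.70677 μs.
Per-hop propagation t_prop = 3840000/200000000 = 19200 μs.
Pipeline fill: first packet needs 4·t_tx to clear all hops; remaining 34 packets each add one t_tx.
Total = (4+35-1)·t_tx + 4·t_prop = 38·2.70677 + 4·19200 = 76900 μs.

76900 μs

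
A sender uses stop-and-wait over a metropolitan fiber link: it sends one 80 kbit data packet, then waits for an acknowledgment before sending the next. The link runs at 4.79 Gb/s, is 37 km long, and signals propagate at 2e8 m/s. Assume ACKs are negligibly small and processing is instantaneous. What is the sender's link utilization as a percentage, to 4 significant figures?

4.319 %

t_tx = L/R = 80000/4790000000 = 1.67015e-05 s.
t_prop = 37000/200000000 = 0.000185 s; RTT = 0.00037 s.
Cycle = t_tx + RTT = 0.000386701 s.
Utilization = t_tx / cycle = 1.67015e-05/0.000386701 = 4.319 %.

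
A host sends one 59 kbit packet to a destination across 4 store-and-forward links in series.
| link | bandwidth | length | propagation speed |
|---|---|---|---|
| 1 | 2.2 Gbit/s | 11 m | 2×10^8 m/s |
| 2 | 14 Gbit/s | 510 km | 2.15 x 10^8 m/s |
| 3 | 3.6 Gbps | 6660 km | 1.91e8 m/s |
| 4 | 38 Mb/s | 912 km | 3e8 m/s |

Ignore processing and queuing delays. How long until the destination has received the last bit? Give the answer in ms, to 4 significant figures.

L = 59000 bits.
Transmission delays (L/R per hop): 0.0268182, 0.00421429, 0.0163889, 1.55263 ms; sum = 1.60005 ms.
Propagation delays (d/s per hop): 5.5e-05, 2.37209, 34.8691, 3.04 ms; sum = 40.2813 ms.
End-to-end = 41.88 ms.

41.88 ms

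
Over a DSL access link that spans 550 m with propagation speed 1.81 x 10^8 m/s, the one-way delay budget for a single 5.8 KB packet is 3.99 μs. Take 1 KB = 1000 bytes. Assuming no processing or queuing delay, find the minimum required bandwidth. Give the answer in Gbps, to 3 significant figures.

L = 46400 bits.
Propagation delay = 550 / 181000000 = 3.03867 μs.
Transmission budget = 3.99 − 3.03867 = 0.951326 μs.
R ≥ L / t_tx = 46400 bits / 9.51326e-07 s = 48.8 Gbps.

48.8 Gbps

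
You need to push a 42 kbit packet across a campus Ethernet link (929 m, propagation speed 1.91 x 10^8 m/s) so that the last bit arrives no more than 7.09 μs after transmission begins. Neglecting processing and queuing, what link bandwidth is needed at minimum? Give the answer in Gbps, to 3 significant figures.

Propagation delay = 929 / 191000000 = 4.86387 μs.
Transmission budget = 7.09 − 4.86387 = 2.22613 μs.
R ≥ L / t_tx = 42000 bits / 2.22613e-06 s = 18.9 Gbps.

18.9 Gbps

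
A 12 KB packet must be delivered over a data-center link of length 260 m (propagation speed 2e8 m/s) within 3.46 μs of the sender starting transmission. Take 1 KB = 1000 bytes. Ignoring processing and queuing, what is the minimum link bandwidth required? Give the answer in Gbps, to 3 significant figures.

44.4 Gbps

L = 96000 bits.
Propagation delay = 260 / 200000000 = 1.3 μs.
Transmission budget = 3.46 − 1.3 = 2.16 μs.
R ≥ L / t_tx = 96000 bits / 2.16e-06 s = 44.4 Gbps.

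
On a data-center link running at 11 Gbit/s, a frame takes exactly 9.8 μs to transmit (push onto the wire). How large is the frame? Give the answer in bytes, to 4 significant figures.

13480 bytes

L = R × t_tx = 11000000000 b/s × 9.8e-06 s = 107800 bits.
In bytes: 107800 / 8 = 13480 bytes.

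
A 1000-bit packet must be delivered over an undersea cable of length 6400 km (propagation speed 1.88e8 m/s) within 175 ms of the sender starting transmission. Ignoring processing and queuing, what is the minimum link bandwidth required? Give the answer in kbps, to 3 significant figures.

7.09 kbps

Propagation delay = 6400000 / 188000000 = 34.0426 ms.
Transmission budget = 175 − 34.0426 = 140.957 ms.
R ≥ L / t_tx = 1000 bits / 0.140957 s = 7.09 kbps.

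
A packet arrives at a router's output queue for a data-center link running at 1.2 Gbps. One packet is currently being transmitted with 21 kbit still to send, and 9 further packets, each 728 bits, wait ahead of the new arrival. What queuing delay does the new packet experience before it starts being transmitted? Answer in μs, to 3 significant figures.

Each queued packet: L/R = 728/1200000000 = 0.606667 μs.
9 queued → 5.46 μs.
Plus remaining 21000 bits of current packet: 17.5 μs.
Queuing delay = 23.0 μs.

23.0 μs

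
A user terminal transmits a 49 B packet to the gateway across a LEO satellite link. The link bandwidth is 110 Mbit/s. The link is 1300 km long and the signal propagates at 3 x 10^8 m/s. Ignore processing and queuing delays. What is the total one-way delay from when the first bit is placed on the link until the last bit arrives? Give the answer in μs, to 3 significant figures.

L = 49 × 8 = 392 bits.
Transmission delay = L/R = 392 / 110000000 = 3.56364 μs.
Propagation delay = d/s = 1300000 m / 300000000 m/s = 4333.33 μs.
Total = 4340 μs.

4340 μs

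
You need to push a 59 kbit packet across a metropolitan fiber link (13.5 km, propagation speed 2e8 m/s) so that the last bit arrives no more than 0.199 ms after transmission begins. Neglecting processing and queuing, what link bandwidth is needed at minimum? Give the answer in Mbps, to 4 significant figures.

448.7 Mbps

Propagation delay = 13500 / 200000000 = 0.0675 ms.
Transmission budget = 0.199 − 0.0675 = 0.1315 ms.
R ≥ L / t_tx = 59000 bits / 0.0001315 s = 448.7 Mbps.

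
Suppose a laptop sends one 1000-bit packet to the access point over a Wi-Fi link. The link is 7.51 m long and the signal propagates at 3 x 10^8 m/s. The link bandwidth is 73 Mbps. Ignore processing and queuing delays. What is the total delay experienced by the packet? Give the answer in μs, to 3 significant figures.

Transmission delay = L/R = 1000 / 73000000 = 13.6986 μs.
Propagation delay = d/s = 7.51 m / 300000000 m/s = 0.0250333 μs.
Total = 13.7 μs.

13.7 μs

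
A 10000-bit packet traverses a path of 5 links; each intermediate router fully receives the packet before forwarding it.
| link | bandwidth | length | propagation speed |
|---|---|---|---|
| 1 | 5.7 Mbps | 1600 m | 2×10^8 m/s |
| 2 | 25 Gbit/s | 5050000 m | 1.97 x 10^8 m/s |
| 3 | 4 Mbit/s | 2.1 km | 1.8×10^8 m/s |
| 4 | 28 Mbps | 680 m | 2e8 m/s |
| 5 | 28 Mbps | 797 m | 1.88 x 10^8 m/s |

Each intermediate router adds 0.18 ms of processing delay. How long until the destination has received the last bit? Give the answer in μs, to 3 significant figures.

Transmission delays (L/R per hop): 1754.39, 0.4, 2500, 357.143, 357.143 μs; sum = 4969.07 μs.
Propagation delays (d/s per hop): 8, 25634.5, 11.6667, 3.4, 4.23936 μs; sum = 25661.8 μs.
Processing at 4 router(s): 4 × 0.18 ms = 720 μs.
End-to-end = 31400 μs.

31400 μs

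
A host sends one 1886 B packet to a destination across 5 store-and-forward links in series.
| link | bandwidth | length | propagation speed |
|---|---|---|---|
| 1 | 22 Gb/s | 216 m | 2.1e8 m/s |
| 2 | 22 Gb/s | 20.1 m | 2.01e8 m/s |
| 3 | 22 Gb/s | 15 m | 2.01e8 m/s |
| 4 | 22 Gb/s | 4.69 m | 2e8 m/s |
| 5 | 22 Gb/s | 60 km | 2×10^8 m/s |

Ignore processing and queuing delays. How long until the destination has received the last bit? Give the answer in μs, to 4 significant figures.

304.7 μs

L = 1886 × 8 = 15088 bits.
Transmission delay per hop = L/R = 15088/22000000000 = 0.685818 μs; 5 hops → 3.42909 μs.
Propagation delays (d/s per hop): 1.02857, 0.1, 0.0746269, 0.02345, 300 μs; sum = 301.227 μs.
End-to-end = 304.7 μs.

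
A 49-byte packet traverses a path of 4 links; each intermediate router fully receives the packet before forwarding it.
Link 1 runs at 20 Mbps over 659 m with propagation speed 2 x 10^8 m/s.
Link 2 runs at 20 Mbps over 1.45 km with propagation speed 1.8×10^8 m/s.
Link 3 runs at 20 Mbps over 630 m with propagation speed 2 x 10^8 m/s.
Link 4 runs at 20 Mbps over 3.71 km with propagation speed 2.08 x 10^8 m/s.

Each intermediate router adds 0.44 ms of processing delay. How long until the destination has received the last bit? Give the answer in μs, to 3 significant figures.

L = 49 × 8 = 392 bits.
Transmission delay per hop = L/R = 392/20000000 = 19.6 μs; 4 hops → 78.4 μs.
Propagation delays (d/s per hop): 3.295, 8.05556, 3.15, 17.8365 μs; sum = 32.3371 μs.
Processing at 3 router(s): 3 × 0.44 ms = 1320 μs.
End-to-end = 1430 μs.

1430 μs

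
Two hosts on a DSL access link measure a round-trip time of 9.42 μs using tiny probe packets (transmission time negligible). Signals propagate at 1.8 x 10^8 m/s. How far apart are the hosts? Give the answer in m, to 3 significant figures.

848 m

One-way propagation = RTT/2 = 4.71 μs.
d = s × t = 180000000 × 4.71e-06 = 848 m.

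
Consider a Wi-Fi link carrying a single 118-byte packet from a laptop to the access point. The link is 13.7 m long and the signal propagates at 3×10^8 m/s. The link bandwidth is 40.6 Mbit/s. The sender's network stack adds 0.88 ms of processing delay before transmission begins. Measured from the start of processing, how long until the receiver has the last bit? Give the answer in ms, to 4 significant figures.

0.9033 ms

L = 118 × 8 = 944 bits.
Transmission delay = L/R = 944 / 40600000 = 0.0232512 ms.
Propagation delay = d/s = 13.7 m / 300000000 m/s = 4.56667e-05 ms.
Plus processing delay 0.88 ms = 0.88 ms.
Total = 0.9033 ms.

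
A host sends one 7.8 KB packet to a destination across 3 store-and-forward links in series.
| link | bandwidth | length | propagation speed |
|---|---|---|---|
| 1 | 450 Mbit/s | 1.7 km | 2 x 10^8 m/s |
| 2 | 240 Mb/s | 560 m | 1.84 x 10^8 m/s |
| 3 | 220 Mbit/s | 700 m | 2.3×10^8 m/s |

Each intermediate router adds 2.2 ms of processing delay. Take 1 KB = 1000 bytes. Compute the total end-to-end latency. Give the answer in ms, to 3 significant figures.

L = 62400 bits.
Transmission delays (L/R per hop): 0.138667, 0.26, 0.283636 ms; sum = 0.682303 ms.
Propagation delays (d/s per hop): 0.0085, 0.00304348, 0.00304348 ms; sum = 0.014587 ms.
Processing at 2 router(s): 2 × 2.2 ms = 4.4 ms.
End-to-end = 5.10 ms.

5.10 ms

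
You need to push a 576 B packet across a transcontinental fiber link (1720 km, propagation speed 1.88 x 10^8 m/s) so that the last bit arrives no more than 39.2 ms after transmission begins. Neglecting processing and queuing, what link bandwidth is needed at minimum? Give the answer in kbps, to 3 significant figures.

153 kbps

L = 4608 bits.
Propagation delay = 1720000 / 188000000 = 9.14894 ms.
Transmission budget = 39.2 − 9.14894 = 30.0511 ms.
R ≥ L / t_tx = 4608 bits / 0.0300511 s = 153 kbps.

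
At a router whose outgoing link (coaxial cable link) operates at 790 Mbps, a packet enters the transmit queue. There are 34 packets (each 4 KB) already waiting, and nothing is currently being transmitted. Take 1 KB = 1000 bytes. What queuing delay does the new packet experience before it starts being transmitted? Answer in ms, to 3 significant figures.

Each queued packet: L/R = 32000/790000000 = 0.0405063 ms.
34 queued → 1.37722 ms.
Queuing delay = 1.38 ms.

1.38 ms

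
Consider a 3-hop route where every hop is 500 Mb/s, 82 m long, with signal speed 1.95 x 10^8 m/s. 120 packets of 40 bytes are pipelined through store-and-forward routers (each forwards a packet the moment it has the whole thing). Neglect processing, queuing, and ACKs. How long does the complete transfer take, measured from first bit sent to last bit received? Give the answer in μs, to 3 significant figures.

79.3 μs

Per-hop transmission t_tx = L/R = 320/500000000 = 0.64 μs.
Per-hop propagation t_prop = 82/195000000 = 0.420513 μs.
Pipeline fill: first packet needs 3·t_tx to clear all hops; remaining 119 packets each add one t_tx.
Total = (3+120-1)·t_tx + 3·t_prop = 122·0.64 + 3·0.420513 = 79.3 μs.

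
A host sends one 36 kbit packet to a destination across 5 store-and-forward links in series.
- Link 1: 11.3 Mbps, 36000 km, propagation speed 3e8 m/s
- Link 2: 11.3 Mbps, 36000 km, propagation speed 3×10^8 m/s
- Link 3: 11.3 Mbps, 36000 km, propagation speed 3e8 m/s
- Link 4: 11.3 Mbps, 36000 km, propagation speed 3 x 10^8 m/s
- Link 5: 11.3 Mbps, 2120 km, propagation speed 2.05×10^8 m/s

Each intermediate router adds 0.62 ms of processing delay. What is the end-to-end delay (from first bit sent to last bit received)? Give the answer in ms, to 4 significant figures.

508.8 ms

L = 36000 bits.
Transmission delay per hop = L/R = 36000/11300000 = 3.18584 ms; 5 hops → 15.9292 ms.
Propagation delays (d/s per hop): 120, 120, 120, 120, 10.3415 ms; sum = 490.341 ms.
Processing at 4 router(s): 4 × 0.62 ms = 2.48 ms.
End-to-end = 508.8 ms.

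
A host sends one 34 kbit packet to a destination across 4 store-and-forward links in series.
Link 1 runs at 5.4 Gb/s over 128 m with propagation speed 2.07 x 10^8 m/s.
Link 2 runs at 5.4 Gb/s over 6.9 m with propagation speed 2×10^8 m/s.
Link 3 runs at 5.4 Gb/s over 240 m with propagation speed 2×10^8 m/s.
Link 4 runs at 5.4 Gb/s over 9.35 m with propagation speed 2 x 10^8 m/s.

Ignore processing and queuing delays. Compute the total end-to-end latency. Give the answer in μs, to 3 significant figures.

27.1 μs

L = 34000 bits.
Transmission delay per hop = L/R = 34000/5400000000 = 6.2963 μs; 4 hops → 25.1852 μs.
Propagation delays (d/s per hop): 0.618357, 0.0345, 1.2, 0.04675 μs; sum = 1.89961 μs.
End-to-end = 27.1 μs.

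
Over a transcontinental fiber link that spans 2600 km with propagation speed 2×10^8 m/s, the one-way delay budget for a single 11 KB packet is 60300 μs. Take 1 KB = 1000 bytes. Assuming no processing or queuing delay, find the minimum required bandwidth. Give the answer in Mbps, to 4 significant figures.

L = 88000 bits.
Propagation delay = 2600000 / 200000000 = 13000 μs.
Transmission budget = 60300 − 13000 = 47300 μs.
R ≥ L / t_tx = 88000 bits / 0.0473 s = 1.860 Mbps.

1.860 Mbps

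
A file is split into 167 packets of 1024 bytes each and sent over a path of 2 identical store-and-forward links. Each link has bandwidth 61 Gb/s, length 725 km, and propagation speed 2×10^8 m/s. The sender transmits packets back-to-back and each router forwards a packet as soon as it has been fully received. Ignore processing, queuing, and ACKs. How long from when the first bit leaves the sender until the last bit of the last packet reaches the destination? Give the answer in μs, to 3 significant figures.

7270 μs

Per-hop transmission t_tx = L/R = 8192/61000000000 = 0.134295 μs.
Per-hop propagation t_prop = 725000/200000000 = 3625 μs.
Pipeline fill: first packet needs 2·t_tx to clear all hops; remaining 166 packets each add one t_tx.
Total = (2+167-1)·t_tx + 2·t_prop = 168·0.134295 + 2·3625 = 7270 μs.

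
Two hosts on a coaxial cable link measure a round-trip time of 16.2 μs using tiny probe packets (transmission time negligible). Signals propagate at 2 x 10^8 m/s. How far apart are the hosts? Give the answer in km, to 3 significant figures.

One-way propagation = RTT/2 = 8.1 μs.
d = s × t = 200000000 × 8.1e-06 = 1.62 km.

1.62 km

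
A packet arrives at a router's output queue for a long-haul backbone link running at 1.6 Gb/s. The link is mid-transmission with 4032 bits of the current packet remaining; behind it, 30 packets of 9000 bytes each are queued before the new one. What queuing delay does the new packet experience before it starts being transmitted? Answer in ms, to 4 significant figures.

1.353 ms

Each queued packet: L/R = 72000/1600000000 = 0.045 ms.
30 queued → 1.35 ms.
Plus remaining 4032 bits of current packet: 0.00252 ms.
Queuing delay = 1.353 ms.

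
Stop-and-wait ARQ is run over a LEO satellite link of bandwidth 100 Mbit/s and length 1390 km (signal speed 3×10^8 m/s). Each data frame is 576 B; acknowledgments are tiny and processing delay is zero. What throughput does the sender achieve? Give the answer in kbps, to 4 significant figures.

494.8 kbps

t_tx = L/R = 4608/100000000 = 4.608e-05 s.
t_prop = 1390000/300000000 = 0.00463333 s; RTT = 0.00926667 s.
Cycle = t_tx + RTT = 0.00931275 s.
Throughput = L / cycle = 4608 / 0.00931275 = 494.8 kbps.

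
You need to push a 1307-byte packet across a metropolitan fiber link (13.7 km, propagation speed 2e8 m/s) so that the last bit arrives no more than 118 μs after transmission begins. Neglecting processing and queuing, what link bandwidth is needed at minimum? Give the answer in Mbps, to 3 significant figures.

211 Mbps

L = 10456 bits.
Propagation delay = 13700 / 200000000 = 68.5 μs.
Transmission budget = 118 − 68.5 = 49.5 μs.
R ≥ L / t_tx = 10456 bits / 4.95e-05 s = 211 Mbps.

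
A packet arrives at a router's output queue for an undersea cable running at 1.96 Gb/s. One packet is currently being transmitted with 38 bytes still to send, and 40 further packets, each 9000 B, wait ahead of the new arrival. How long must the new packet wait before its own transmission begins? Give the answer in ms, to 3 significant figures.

1.47 ms

Each queued packet: L/R = 72000/1960000000 = 0.0367347 ms.
40 queued → 1.46939 ms.
Plus remaining 304 bits of current packet: 0.000155102 ms.
Queuing delay = 1.47 ms.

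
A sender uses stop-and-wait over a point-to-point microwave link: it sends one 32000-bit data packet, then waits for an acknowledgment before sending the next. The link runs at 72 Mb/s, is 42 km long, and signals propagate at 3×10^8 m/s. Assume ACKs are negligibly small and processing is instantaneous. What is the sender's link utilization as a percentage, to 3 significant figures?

t_tx = L/R = 32000/72000000 = 0.000444444 s.
t_prop = 42000/300000000 = 0.00014 s; RTT = 0.00028 s.
Cycle = t_tx + RTT = 0.000724444 s.
Utilization = t_tx / cycle = 0.000444444/0.000724444 = 61.3 %.

61.3 %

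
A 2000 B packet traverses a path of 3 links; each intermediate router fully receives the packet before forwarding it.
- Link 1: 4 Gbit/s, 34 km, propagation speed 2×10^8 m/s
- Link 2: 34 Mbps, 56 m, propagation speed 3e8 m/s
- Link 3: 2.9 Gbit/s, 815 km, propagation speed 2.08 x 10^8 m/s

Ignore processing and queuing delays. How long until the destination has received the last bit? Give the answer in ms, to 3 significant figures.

4.57 ms

L = 2000 × 8 = 16000 bits.
Transmission delays (L/R per hop): 0.004, 0.470588, 0.00551724 ms; sum = 0.480105 ms.
Propagation delays (d/s per hop): 0.17, 0.000186667, 3.91827 ms; sum = 4.08846 ms.
End-to-end = 4.57 ms.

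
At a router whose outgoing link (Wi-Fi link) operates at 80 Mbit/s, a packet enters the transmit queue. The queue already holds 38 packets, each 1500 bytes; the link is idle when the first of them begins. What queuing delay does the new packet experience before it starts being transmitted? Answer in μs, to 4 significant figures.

Each queued packet: L/R = 12000/80000000 = 150 μs.
38 queued → 5700 μs.
Queuing delay = 5700 μs.

5700 μs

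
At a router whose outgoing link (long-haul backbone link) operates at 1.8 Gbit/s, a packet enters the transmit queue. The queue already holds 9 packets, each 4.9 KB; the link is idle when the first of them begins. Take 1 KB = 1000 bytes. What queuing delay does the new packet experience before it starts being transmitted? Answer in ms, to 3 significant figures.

Each queued packet: L/R = 39200/1800000000 = 0.0217778 ms.
9 queued → 0.196 ms.
Queuing delay = 0.196 ms.

0.196 ms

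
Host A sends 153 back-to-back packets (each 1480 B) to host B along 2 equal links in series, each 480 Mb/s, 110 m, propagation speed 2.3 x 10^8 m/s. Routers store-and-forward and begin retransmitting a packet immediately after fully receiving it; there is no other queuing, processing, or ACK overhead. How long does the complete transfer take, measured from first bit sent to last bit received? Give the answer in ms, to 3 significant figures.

Per-hop transmission t_tx = L/R = 11840/480000000 = 0.0246667 ms.
Per-hop propagation t_prop = 110/2.3e+08 = 0.000478261 ms.
Pipeline fill: first packet needs 2·t_tx to clear all hops; remaining 152 packets each add one t_tx.
Total = (2+153-1)·t_tx + 2·t_prop = 154·0.0246667 + 2·0.000478261 = 3.80 ms.

3.80 ms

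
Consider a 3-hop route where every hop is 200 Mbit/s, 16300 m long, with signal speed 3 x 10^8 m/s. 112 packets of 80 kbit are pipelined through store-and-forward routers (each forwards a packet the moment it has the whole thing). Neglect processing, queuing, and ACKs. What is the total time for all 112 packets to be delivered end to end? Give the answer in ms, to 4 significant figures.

45.76 ms

Per-hop transmission t_tx = L/R = 80000/200000000 = 0.4 ms.
Per-hop propagation t_prop = 16300/300000000 = 0.0543333 ms.
Pipeline fill: first packet needs 3·t_tx to clear all hops; remaining 111 packets each add one t_tx.
Total = (3+112-1)·t_tx + 3·t_prop = 114·0.4 + 3·0.0543333 = 45.76 ms.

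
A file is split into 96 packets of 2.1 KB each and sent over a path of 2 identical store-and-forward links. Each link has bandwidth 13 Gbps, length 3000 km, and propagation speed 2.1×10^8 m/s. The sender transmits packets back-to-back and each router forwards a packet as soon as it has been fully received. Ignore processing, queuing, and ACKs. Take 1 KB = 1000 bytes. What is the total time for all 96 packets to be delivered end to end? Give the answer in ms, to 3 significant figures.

Per-hop transmission t_tx = L/R = 16800/13000000000 = 0.00129231 ms.
Per-hop propagation t_prop = 3000000/210000000 = 14.2857 ms.
Pipeline fill: first packet needs 2·t_tx to clear all hops; remaining 95 packets each add one t_tx.
Total = (2+96-1)·t_tx + 2·t_prop = 97·0.00129231 + 2·14.2857 = 28.7 ms.

28.7 ms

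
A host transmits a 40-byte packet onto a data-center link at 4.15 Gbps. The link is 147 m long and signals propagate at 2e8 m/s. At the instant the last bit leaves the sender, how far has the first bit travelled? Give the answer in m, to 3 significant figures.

t_tx = L/R = 320/4.15e+09 = 7.71084e-08 s.
Distance = s × t_tx = 200000000 × 7.71084e-08 = 15.4 m.

15.4 m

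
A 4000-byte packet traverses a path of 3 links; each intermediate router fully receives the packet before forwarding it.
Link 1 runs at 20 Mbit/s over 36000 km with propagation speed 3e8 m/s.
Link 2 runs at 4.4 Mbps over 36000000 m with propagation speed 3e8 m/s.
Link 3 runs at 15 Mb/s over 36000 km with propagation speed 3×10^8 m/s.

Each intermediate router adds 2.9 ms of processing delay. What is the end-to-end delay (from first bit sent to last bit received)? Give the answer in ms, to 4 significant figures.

L = 4000 × 8 = 32000 bits.
Transmission delays (L/R per hop): 1.6, 7.27273, 2.13333 ms; sum = 11.0061 ms.
Propagation delays (d/s per hop): 120, 120, 120 ms; sum = 360 ms.
Processing at 2 router(s): 2 × 2.9 ms = 5.8 ms.
End-to-end = 376.8 ms.

376.8 ms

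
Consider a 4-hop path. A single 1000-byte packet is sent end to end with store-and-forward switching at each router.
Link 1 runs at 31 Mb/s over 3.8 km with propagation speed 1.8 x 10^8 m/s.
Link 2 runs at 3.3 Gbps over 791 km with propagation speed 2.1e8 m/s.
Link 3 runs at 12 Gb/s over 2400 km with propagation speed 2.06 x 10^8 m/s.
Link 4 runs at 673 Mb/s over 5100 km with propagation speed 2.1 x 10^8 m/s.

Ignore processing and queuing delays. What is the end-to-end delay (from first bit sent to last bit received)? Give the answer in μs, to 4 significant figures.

L = 1000 × 8 = 8000 bits.
Transmission delays (L/R per hop): 258.065, 2.42424, 0.666667, 11.8871 μs; sum = 273.042 μs.
Propagation delays (d/s per hop): 21.1111, 3766.67, 11650.5, 24285.7 μs; sum = 39724 μs.
End-to-end = 40000 μs.

40000 μs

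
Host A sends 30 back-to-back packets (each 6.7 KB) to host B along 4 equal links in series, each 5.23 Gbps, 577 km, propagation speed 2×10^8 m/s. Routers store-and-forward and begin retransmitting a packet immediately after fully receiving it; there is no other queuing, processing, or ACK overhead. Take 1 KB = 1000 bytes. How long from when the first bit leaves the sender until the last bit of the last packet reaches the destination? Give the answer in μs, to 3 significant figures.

11900 μs

Per-hop transmission t_tx = L/R = 53600/5230000000 = 10.2486 μs.
Per-hop propagation t_prop = 577000/200000000 = 2885 μs.
Pipeline fill: first packet needs 4·t_tx to clear all hops; remaining 29 packets each add one t_tx.
Total = (4+30-1)·t_tx + 4·t_prop = 33·10.2486 + 4·2885 = 11900 μs.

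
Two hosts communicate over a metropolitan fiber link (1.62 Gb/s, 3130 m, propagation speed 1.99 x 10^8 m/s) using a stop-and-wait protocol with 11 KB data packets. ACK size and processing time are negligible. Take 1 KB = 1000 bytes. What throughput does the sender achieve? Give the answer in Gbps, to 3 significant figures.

1.03 Gbps

t_tx = L/R = 88000/1620000000 = 5.4321e-05 s.
t_prop = 3130/199000000 = 1.57286e-05 s; RTT = 3.14573e-05 s.
Cycle = t_tx + RTT = 8.57783e-05 s.
Throughput = L / cycle = 88000 / 8.57783e-05 = 1.03 Gbps.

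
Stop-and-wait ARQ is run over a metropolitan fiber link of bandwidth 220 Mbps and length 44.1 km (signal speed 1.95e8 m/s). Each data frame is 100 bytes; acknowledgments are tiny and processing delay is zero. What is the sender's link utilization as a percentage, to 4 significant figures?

t_tx = L/R = 800/220000000 = 3.63636e-06 s.
t_prop = 44100/195000000 = 0.000226154 s; RTT = 0.000452308 s.
Cycle = t_tx + RTT = 0.000455944 s.
Utilization = t_tx / cycle = 3.63636e-06/0.000455944 = 0.7975 %.

0.7975 %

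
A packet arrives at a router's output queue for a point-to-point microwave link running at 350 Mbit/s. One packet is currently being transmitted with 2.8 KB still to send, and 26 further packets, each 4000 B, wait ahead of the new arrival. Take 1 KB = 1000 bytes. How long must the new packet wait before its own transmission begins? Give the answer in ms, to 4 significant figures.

2.441 ms

Each queued packet: L/R = 32000/350000000 = 0.0914286 ms.
26 queued → 2.37714 ms.
Plus remaining 22400 bits of current packet: 0.064 ms.
Queuing delay = 2.441 ms.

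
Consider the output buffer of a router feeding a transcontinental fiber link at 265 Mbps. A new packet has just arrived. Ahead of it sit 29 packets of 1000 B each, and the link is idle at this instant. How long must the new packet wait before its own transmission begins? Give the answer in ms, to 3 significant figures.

Each queued packet: L/R = 8000/265000000 = 0.0301887 ms.
29 queued → 0.875472 ms.
Queuing delay = 0.875 ms.

0.875 ms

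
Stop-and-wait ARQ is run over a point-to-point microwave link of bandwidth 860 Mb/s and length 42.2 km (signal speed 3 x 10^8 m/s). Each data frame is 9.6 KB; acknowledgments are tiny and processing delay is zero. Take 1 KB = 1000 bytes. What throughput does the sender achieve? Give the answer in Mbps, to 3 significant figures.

t_tx = L/R = 76800/860000000 = 8.93023e-05 s.
t_prop = 42200/300000000 = 0.000140667 s; RTT = 0.000281333 s.
Cycle = t_tx + RTT = 0.000370636 s.
Throughput = L / cycle = 76800 / 0.000370636 = 207 Mbps.

207 Mbps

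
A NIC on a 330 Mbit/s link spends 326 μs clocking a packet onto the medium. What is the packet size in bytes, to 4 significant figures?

13450 bytes

L = R × t_tx = 330000000 b/s × 0.000326 s = 107580 bits.
In bytes: 107580 / 8 = 13450 bytes.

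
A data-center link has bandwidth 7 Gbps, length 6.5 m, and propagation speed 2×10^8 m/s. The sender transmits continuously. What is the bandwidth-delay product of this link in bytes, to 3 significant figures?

Propagation delay = 6.5 / 200000000 = 3.25e-08 s.
BDP = R × t_prop = 7000000000 × 3.25e-08 = 227.5 bits.
In bytes: 227.5/8 = 28.4 bytes.

28.4 bytes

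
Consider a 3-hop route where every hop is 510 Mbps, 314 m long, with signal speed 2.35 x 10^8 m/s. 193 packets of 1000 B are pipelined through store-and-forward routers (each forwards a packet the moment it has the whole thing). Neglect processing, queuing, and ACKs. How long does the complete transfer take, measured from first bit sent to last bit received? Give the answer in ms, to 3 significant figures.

3.06 ms

Per-hop transmission t_tx = L/R = 8000/510000000 = 0.0156863 ms.
Per-hop propagation t_prop = 314/235000000 = 0.00133617 ms.
Pipeline fill: first packet needs 3·t_tx to clear all hops; remaining 192 packets each add one t_tx.
Total = (3+193-1)·t_tx + 3·t_prop = 195·0.0156863 + 3·0.00133617 = 3.06 ms.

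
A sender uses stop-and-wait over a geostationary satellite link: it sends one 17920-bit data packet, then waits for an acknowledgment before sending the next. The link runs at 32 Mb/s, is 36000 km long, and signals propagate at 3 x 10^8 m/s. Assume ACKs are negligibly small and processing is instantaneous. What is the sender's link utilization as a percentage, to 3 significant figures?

t_tx = L/R = 17920/32000000 = 0.00056 s.
t_prop = 36000000/300000000 = 0.12 s; RTT = 0.24 s.
Cycle = t_tx + RTT = 0.24056 s.
Utilization = t_tx / cycle = 0.00056/0.24056 = 0.233 %.

0.233 %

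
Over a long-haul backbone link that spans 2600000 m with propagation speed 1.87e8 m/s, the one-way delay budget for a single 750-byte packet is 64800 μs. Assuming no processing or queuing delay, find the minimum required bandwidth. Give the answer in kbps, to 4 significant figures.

L = 6000 bits.
Propagation delay = 2600000 / 187000000 = 13903.7 μs.
Transmission budget = 64800 − 13903.7 = 50896.3 μs.
R ≥ L / t_tx = 6000 bits / 0.0508963 s = 117.9 kbps.

117.9 kbps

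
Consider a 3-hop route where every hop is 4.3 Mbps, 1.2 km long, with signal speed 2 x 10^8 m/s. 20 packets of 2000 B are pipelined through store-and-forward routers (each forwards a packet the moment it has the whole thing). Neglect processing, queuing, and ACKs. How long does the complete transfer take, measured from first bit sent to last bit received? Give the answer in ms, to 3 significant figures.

Per-hop transmission t_tx = L/R = 16000/4300000 = 3.72093 ms.
Per-hop propagation t_prop = 1200/200000000 = 0.006 ms.
Pipeline fill: first packet needs 3·t_tx to clear all hops; remaining 19 packets each add one t_tx.
Total = (3+20-1)·t_tx + 3·t_prop = 22·3.72093 + 3·0.006 = 81.9 ms.

81.9 ms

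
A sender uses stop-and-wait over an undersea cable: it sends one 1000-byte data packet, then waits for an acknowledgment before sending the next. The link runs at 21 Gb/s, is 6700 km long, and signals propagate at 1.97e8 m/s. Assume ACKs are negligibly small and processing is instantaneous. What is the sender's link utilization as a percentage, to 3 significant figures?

0.000560 %

t_tx = L/R = 8000/21000000000 = 3.80952e-07 s.
t_prop = 6700000/197000000 = 0.0340102 s; RTT = 0.0680203 s.
Cycle = t_tx + RTT = 0.0680207 s.
Utilization = t_tx / cycle = 3.80952e-07/0.0680207 = 0.000560 %.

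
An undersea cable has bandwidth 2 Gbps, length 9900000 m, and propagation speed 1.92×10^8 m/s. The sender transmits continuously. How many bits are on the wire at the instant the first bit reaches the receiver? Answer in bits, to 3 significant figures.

103000000 bits

Propagation delay = 9900000 / 192000000 = 0.0515625 s.
BDP = R × t_prop = 2000000000 × 0.0515625 = 103125000 bits.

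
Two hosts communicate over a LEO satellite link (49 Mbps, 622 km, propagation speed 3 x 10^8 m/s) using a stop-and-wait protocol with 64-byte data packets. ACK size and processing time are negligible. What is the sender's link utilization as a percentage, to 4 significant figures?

0.2514 %

t_tx = L/R = 512/49000000 = 1.0449e-05 s.
t_prop = 622000/300000000 = 0.00207333 s; RTT = 0.00414667 s.
Cycle = t_tx + RTT = 0.00415712 s.
Utilization = t_tx / cycle = 1.0449e-05/0.00415712 = 0.2514 %.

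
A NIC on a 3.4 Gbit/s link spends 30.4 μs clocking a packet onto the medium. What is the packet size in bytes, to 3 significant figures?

L = R × t_tx = 3400000000 b/s × 3.04e-05 s = 103360 bits.
In bytes: 103360 / 8 = 12900 bytes.

12900 bytes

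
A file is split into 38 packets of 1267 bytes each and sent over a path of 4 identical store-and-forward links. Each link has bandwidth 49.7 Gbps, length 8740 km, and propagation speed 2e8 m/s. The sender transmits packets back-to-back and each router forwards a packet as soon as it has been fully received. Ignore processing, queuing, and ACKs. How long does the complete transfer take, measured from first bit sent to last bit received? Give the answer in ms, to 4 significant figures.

174.8 ms

Per-hop transmission t_tx = L/R = 10136/49700000000 = 0.000203944 ms.
Per-hop propagation t_prop = 8740000/200000000 = 43.7 ms.
Pipeline fill: first packet needs 4·t_tx to clear all hops; remaining 37 packets each add one t_tx.
Total = (4+38-1)·t_tx + 4·t_prop = 41·0.000203944 + 4·43.7 = 174.8 ms.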